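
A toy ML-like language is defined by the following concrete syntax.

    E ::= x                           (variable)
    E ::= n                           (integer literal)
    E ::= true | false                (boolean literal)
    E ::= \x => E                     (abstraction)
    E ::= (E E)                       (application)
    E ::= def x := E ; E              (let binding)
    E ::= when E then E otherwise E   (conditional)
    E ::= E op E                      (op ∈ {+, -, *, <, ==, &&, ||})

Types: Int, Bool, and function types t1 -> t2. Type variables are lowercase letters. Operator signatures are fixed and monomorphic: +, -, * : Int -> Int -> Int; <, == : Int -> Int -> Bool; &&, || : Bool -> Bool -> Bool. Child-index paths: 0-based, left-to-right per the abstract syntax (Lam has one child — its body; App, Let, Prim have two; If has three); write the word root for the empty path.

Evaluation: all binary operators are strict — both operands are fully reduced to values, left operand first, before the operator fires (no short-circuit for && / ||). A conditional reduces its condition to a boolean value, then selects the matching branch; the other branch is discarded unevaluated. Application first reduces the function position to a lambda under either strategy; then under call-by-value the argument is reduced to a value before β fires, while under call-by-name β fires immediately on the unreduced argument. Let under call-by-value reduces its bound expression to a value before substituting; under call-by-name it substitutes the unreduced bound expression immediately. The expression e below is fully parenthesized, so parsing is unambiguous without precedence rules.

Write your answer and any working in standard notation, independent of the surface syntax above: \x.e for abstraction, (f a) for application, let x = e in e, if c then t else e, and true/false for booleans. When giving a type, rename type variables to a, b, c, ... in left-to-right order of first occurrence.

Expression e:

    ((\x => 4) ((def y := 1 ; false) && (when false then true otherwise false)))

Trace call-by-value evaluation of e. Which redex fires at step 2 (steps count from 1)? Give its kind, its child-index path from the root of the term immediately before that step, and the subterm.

Trace:
step 0: ((\x.4) ((let y = 1 in false) && (if false then true else false)))
step 1: [let@1.0] ((\x.4) (false && (if false then true else false)))
step 2: [if@1.1] ((\x.4) (false && false))

Answer: if at 1.1 : (if false then true else false)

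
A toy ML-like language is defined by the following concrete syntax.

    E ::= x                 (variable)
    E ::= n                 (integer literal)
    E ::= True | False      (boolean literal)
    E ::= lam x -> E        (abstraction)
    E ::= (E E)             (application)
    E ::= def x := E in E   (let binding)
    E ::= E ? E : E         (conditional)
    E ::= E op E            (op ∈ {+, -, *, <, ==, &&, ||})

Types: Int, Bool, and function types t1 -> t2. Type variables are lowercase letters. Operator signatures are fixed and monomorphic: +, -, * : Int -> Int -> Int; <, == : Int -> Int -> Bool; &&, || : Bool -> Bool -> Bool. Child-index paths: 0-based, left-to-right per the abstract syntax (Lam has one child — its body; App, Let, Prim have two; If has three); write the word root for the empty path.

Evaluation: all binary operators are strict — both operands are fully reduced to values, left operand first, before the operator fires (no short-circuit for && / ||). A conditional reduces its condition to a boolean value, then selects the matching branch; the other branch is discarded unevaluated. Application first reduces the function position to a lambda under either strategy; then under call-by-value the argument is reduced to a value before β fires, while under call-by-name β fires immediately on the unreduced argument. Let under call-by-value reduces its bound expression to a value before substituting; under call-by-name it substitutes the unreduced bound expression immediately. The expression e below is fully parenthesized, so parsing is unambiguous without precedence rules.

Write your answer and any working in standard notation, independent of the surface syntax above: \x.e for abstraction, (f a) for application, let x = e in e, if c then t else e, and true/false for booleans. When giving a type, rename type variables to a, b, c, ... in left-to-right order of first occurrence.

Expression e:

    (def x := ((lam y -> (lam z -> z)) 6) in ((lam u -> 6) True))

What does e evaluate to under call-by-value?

Answer: 6

Trace:
step 0: (let x = ((\y.(\z.z)) 6) in ((\u.6) true))
step 1: [beta@0] (let x = (\z.z) in ((\u.6) true))
step 2: [let@root] ((\u.6) true)
step 3: [beta@root] 6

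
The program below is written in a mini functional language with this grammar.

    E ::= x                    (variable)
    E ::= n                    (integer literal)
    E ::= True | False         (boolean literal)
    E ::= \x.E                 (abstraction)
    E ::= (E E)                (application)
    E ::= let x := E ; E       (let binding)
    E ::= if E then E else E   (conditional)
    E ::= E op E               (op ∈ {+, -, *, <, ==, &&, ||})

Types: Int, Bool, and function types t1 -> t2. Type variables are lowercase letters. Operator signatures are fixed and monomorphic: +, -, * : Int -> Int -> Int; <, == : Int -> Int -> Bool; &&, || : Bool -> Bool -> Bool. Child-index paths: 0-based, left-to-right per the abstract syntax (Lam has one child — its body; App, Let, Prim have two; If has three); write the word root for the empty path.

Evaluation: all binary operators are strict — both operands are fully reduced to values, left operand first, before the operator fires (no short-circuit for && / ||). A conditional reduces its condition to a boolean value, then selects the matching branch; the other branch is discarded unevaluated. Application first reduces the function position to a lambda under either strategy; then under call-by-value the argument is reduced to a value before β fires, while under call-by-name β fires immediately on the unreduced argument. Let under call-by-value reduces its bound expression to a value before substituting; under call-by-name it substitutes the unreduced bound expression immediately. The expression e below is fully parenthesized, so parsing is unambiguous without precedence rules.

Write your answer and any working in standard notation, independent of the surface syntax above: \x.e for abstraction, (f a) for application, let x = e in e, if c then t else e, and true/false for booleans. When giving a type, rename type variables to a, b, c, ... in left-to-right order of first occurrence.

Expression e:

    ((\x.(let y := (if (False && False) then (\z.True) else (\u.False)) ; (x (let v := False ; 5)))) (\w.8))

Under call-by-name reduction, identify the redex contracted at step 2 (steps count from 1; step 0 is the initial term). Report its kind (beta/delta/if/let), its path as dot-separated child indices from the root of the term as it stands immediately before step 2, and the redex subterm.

Derivation:
step 0: ((\x.(let y = (if (false && false) then (\z.true) else (\u.false)) in (x (let v = false in 5)))) (\w.8))
step 1: [beta@root] (let y = (if (false && false) then (\z.true) else (\u.false)) in ((\w.8) (let v = false in 5)))
step 2: [let@root] ((\w.8) (let v = false in 5))

Answer: let at root : (let y = (if (false && false) then (\z.true) else (\u.false)) in ((\w.8) (let v = false in 5)))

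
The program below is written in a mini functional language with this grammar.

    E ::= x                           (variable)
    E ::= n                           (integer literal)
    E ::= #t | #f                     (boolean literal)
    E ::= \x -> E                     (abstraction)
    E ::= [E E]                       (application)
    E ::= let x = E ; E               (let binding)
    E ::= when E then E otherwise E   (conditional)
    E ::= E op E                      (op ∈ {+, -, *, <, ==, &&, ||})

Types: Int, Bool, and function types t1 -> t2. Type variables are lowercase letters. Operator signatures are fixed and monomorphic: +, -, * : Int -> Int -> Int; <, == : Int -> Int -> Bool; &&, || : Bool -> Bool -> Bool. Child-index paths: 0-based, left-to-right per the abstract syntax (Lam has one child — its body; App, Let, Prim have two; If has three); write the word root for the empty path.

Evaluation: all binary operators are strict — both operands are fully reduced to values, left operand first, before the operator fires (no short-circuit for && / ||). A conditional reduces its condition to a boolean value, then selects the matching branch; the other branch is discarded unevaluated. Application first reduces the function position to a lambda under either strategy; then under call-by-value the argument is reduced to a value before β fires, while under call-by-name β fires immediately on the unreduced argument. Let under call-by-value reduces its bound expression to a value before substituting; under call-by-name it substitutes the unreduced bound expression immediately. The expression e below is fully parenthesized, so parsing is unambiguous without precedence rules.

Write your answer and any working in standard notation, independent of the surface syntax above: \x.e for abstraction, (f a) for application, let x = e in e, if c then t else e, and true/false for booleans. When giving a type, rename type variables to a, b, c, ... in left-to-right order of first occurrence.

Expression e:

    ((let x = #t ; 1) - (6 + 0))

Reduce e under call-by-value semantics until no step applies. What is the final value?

Trace:
step 0: ((let x = true in 1) - (6 + 0))
step 1: [let@0] (1 - (6 + 0))
step 2: [delta@1] (1 - 6)
step 3: [delta@root] -5

Answer: -5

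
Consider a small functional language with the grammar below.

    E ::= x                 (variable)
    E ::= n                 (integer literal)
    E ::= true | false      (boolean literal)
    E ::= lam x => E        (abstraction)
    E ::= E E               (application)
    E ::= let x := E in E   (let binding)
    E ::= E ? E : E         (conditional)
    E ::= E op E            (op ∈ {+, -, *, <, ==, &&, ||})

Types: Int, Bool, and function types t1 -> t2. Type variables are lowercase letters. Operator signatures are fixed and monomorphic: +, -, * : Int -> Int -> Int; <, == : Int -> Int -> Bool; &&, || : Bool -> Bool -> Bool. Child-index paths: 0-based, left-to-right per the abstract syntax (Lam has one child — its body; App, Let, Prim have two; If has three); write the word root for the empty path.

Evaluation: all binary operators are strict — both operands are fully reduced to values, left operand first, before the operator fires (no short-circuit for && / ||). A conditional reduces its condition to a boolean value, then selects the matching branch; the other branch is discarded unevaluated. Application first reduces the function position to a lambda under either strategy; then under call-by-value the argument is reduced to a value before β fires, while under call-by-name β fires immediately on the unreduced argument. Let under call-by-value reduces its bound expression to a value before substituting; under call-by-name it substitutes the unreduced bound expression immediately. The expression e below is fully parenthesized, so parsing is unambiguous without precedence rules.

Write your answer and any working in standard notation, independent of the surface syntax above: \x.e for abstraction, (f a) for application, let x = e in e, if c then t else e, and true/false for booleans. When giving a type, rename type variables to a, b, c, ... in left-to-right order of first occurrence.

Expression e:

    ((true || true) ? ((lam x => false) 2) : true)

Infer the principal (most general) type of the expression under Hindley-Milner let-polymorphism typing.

Answer: Bool

Working:
  unify Bool ~ Bool
  unify Bool ~ Bool
  unify Bool ~ Bool
\x._ : a -> Bool
  unify a -> Bool ~ Int -> b
  unify a ~ Int
  unify Bool ~ b
_ _ : Bool
  unify Bool ~ Bool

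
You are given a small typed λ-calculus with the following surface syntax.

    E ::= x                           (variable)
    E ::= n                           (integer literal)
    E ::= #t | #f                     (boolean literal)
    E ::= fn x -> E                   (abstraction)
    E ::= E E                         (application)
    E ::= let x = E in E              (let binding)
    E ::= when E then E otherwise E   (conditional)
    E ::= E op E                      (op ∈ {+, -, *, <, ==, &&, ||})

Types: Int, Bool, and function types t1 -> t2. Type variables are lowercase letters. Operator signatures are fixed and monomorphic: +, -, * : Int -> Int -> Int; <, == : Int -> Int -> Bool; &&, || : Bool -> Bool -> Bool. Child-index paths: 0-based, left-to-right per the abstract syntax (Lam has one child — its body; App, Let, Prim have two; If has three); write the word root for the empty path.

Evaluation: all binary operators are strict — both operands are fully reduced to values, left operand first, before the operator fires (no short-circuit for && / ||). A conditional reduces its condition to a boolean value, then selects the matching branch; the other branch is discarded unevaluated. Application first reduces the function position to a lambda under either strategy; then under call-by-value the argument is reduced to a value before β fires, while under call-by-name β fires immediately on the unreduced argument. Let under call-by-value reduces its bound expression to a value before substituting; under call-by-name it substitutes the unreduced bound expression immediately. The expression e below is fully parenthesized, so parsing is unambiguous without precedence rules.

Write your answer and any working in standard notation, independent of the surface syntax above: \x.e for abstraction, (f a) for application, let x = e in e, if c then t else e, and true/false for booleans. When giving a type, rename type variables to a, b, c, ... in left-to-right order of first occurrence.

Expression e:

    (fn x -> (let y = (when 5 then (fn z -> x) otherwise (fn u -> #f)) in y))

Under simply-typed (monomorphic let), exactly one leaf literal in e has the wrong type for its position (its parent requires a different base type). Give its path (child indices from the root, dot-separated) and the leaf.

Answer: 0.0.0 : 5

Derivation:
  unify Int ~ Bool
  FAIL: mismatch Int ~ Bool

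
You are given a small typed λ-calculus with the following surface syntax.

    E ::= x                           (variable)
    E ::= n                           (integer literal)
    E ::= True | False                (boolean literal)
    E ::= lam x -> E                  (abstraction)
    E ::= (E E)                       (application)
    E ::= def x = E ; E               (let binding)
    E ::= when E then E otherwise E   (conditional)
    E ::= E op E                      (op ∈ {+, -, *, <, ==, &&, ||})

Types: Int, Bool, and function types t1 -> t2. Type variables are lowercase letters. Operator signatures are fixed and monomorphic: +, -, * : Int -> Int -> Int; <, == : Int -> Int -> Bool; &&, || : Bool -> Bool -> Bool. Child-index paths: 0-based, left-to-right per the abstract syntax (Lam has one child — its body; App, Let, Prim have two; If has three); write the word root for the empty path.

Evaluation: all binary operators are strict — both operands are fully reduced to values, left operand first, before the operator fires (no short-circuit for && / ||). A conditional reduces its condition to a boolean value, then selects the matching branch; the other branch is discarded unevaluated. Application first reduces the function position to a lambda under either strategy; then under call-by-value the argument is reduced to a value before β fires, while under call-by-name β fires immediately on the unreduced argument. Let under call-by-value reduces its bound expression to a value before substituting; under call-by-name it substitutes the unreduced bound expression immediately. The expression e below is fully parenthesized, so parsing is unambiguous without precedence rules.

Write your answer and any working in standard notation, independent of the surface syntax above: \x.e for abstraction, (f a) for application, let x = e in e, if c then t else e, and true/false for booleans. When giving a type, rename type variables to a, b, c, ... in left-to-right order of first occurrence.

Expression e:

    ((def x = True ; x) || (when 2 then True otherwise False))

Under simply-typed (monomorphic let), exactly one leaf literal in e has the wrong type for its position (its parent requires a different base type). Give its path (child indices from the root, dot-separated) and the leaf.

Answer: 1.0 : 2

Trace:
let x : Bool
x : Bool
  unify Bool ~ Bool
  unify Int ~ Bool
  FAIL: mismatch Int ~ Bool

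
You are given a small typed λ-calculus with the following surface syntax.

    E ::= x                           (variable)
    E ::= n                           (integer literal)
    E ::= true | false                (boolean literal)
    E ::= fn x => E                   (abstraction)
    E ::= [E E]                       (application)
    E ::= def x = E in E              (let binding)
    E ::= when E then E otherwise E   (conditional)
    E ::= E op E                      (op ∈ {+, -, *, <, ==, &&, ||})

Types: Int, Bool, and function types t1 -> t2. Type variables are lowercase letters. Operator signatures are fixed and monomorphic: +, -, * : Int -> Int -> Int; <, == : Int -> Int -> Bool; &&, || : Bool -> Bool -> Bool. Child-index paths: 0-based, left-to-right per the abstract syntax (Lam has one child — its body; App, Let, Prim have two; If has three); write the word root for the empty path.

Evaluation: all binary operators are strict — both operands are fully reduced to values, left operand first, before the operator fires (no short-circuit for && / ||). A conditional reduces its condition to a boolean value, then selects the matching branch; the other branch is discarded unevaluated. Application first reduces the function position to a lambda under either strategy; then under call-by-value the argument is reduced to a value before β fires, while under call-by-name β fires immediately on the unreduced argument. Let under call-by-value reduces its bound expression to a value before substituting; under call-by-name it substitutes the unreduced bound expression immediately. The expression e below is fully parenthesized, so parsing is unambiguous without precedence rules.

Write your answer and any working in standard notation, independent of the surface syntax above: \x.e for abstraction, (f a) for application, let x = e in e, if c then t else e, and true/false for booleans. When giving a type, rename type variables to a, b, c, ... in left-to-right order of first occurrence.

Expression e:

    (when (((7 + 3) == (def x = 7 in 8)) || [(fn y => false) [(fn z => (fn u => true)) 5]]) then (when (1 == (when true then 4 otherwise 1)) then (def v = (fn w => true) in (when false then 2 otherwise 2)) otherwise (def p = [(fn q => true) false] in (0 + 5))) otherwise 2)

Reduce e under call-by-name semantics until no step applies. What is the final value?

Trace:
step 0: (if (((7 + 3) == (let x = 7 in 8)) || ((\y.false) ((\z.(\u.true)) 5))) then (if (1 == (if true then 4 else 1)) then (let v = (\w.true) in (if false then 2 else 2)) else (let p = ((\q.true) false) in (0 + 5))) else 2)
step 1: [delta@0.0.0] (if ((10 == (let x = 7 in 8)) || ((\y.false) ((\z.(\u.true)) 5))) then (if (1 == (if true then 4 else 1)) then (let v = (\w.true) in (if false then 2 else 2)) else (let p = ((\q.true) false) in (0 + 5))) else 2)
step 2: [let@0.0.1] (if ((10 == 8) || ((\y.false) ((\z.(\u.true)) 5))) then (if (1 == (if true then 4 else 1)) then (let v = (\w.true) in (if false then 2 else 2)) else (let p = ((\q.true) false) in (0 + 5))) else 2)
step 3: [delta@0.0] (if (false || ((\y.false) ((\z.(\u.true)) 5))) then (if (1 == (if true then 4 else 1)) then (let v = (\w.true) in (if false then 2 else 2)) else (let p = ((\q.true) false) in (0 + 5))) else 2)
step 4: [beta@0.1] (if (false || false) then (if (1 == (if true then 4 else 1)) then (let v = (\w.true) in (if false then 2 else 2)) else (let p = ((\q.true) false) in (0 + 5))) else 2)
step 5: [delta@0] (if false then (if (1 == (if true then 4 else 1)) then (let v = (\w.true) in (if false then 2 else 2)) else (let p = ((\q.true) false) in (0 + 5))) else 2)
step 6: [if@root] 2

Answer: 2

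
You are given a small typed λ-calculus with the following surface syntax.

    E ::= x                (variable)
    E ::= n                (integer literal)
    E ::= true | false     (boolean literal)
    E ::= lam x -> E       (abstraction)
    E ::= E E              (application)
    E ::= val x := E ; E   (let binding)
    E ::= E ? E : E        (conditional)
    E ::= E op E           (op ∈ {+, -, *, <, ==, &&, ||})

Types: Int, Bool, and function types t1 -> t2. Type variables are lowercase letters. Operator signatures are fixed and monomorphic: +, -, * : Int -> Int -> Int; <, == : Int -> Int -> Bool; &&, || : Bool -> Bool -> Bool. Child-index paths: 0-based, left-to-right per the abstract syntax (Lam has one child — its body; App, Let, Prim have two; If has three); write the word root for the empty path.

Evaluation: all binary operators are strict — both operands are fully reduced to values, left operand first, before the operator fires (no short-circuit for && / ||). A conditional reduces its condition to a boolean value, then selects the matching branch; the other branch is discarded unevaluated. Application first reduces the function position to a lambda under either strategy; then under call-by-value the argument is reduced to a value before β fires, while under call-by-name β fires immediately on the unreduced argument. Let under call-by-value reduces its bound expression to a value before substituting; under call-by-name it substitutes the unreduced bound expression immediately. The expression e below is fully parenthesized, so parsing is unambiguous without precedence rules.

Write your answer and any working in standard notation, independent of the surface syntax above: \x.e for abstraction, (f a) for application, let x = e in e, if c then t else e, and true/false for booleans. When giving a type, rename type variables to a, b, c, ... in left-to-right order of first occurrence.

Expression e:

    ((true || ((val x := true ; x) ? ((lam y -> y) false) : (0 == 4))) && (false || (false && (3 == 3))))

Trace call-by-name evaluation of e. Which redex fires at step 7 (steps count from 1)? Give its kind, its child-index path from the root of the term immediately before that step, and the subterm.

Working:
step 0: ((true || (if (let x = true in x) then ((\y.y) false) else (0 == 4))) && (false || (false && (3 == 3))))
step 1: [let@0.1.0] ((true || (if true then ((\y.y) false) else (0 == 4))) && (false || (false && (3 == 3))))
step 2: [if@0.1] ((true || ((\y.y) false)) && (false || (false && (3 == 3))))
step 3: [beta@0.1] ((true || false) && (false || (false && (3 == 3))))
step 4: [delta@0] (true && (false || (false && (3 == 3))))
step 5: [delta@1.1.1] (true && (false || (false && true)))
step 6: [delta@1.1] (true && (false || false))
step 7: [delta@1] (true && false)

Answer: delta at 1 : (false || false)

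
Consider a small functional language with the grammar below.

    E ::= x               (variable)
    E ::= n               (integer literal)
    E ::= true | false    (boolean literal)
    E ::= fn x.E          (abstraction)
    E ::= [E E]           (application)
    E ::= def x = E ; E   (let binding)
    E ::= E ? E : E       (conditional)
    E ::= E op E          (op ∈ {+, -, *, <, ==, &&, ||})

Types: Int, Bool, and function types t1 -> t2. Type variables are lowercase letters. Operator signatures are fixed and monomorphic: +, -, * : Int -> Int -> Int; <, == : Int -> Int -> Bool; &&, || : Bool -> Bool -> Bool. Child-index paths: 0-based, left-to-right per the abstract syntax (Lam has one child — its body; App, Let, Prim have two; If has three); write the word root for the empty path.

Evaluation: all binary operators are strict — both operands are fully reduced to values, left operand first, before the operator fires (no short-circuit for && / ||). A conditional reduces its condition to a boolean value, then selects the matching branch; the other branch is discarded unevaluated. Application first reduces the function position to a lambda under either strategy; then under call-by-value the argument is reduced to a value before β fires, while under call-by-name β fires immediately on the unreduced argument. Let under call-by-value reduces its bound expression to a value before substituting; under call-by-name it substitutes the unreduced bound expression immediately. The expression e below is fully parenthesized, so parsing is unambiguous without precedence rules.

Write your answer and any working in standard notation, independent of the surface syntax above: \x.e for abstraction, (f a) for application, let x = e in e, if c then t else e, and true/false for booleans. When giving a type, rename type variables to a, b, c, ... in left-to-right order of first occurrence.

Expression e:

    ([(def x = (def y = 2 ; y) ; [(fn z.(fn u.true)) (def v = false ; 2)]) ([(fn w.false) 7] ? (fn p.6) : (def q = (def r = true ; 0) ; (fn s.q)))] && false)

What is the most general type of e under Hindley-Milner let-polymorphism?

Answer: Bool

Derivation:
let y : Int
y : Int
let x : Int
\u._ : b -> Bool
\z._ : a -> b -> Bool
let v : Bool
  unify a -> b -> Bool ~ Int -> c
  unify a ~ Int
  unify b -> Bool ~ c
_ _ : b -> Bool
\w._ : d -> Bool
  unify d -> Bool ~ Int -> e
  unify d ~ Int
  unify Bool ~ e
_ _ : Bool
  unify Bool ~ Bool
\p._ : f -> Int
let r : Bool
let q : Int
q : Int
\s._ : g -> Int
  unify f -> Int ~ g -> Int
  unify f ~ g
  unify Int ~ Int
  unify b -> Bool ~ (g -> Int) -> h
  unify b ~ g -> Int
  unify Bool ~ h
_ _ : Bool
  unify Bool ~ Bool
  unify Bool ~ Bool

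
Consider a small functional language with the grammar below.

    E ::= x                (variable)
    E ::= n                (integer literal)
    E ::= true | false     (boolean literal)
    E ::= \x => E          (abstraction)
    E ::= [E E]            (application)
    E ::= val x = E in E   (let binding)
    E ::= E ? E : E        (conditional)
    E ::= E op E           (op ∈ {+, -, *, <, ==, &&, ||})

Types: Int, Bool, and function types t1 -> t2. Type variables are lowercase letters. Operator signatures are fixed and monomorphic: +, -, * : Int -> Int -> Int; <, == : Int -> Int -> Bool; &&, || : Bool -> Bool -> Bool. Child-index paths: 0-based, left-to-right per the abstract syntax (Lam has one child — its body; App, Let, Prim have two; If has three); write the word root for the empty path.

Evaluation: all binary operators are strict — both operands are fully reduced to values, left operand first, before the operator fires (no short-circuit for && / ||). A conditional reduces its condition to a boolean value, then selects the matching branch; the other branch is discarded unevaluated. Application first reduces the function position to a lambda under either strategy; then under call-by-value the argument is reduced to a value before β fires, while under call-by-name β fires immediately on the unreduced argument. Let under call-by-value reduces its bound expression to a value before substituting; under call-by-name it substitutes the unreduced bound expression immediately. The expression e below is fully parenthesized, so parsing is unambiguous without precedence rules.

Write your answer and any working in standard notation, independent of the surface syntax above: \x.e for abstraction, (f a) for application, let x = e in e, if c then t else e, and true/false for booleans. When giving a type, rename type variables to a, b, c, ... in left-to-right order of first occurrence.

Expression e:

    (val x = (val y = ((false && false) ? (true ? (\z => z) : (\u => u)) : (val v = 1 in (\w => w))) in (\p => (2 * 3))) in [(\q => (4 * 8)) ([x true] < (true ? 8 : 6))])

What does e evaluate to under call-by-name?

Working:
step 0: (let x = (let y = (if (false && false) then (if true then (\z.z) else (\u.u)) else (let v = 1 in (\w.w))) in (\p.(2 * 3))) in ((\q.(4 * 8)) ((x true) < (if true then 8 else 6))))
step 1: [let@root] ((\q.(4 * 8)) (((let y = (if (false && false) then (if true then (\z.z) else (\u.u)) else (let v = 1 in (\w.w))) in (\p.(2 * 3))) true) < (if true then 8 else 6)))
step 2: [beta@root] (4 * 8)
step 3: [delta@root] 32

Answer: 32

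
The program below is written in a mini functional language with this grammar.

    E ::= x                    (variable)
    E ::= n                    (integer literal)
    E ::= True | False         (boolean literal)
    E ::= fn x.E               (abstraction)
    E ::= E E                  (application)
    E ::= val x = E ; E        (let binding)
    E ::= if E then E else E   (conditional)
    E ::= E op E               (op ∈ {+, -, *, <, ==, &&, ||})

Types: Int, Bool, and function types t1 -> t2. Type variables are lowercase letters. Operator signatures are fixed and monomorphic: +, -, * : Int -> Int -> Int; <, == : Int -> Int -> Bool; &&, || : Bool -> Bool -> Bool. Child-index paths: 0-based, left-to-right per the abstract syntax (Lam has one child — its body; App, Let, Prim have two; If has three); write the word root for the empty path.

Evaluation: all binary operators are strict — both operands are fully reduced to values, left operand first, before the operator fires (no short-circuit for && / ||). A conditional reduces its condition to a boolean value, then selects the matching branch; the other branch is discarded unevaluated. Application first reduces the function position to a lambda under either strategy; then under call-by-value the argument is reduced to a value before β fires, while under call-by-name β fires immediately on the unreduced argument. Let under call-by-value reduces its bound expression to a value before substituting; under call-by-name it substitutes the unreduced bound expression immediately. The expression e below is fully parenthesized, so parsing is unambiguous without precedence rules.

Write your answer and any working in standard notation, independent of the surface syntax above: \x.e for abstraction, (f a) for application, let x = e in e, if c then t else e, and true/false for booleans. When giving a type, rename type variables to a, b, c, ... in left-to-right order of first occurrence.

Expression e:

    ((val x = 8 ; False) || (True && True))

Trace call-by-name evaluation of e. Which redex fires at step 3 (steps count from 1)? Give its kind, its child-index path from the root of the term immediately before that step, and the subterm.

Derivation:
step 0: ((let x = 8 in false) || (true && true))
step 1: [let@0] (false || (true && true))
step 2: [delta@1] (false || true)
step 3: [delta@root] true

Answer: delta at root : (false || true)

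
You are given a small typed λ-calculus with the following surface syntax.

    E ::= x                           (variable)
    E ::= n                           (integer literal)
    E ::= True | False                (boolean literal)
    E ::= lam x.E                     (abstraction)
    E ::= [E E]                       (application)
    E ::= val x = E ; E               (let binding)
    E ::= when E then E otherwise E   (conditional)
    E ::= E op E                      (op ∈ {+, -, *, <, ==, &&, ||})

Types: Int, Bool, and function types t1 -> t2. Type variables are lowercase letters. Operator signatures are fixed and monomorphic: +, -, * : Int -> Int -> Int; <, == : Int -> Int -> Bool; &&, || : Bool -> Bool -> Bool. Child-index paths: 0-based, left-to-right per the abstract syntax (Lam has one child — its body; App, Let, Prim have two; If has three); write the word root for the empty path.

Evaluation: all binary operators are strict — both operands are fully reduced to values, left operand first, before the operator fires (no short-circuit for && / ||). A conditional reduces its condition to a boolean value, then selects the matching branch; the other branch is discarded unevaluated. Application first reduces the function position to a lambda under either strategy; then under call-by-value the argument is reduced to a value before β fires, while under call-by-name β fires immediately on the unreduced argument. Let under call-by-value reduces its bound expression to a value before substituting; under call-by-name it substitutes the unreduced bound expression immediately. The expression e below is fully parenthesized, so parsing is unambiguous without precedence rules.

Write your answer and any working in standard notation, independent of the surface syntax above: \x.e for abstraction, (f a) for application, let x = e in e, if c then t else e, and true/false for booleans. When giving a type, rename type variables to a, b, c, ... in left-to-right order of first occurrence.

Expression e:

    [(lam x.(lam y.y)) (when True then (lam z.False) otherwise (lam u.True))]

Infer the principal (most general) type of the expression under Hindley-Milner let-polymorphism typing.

Answer: a -> a

Derivation:
y : b
\y._ : b -> b
\x._ : a -> b -> b
  unify Bool ~ Bool
\z._ : c -> Bool
\u._ : d -> Bool
  unify c -> Bool ~ d -> Bool
  unify c ~ d
  unify Bool ~ Bool
  unify a -> b -> b ~ (d -> Bool) -> e
  unify a ~ d -> Bool
  unify b -> b ~ e
_ _ : b -> b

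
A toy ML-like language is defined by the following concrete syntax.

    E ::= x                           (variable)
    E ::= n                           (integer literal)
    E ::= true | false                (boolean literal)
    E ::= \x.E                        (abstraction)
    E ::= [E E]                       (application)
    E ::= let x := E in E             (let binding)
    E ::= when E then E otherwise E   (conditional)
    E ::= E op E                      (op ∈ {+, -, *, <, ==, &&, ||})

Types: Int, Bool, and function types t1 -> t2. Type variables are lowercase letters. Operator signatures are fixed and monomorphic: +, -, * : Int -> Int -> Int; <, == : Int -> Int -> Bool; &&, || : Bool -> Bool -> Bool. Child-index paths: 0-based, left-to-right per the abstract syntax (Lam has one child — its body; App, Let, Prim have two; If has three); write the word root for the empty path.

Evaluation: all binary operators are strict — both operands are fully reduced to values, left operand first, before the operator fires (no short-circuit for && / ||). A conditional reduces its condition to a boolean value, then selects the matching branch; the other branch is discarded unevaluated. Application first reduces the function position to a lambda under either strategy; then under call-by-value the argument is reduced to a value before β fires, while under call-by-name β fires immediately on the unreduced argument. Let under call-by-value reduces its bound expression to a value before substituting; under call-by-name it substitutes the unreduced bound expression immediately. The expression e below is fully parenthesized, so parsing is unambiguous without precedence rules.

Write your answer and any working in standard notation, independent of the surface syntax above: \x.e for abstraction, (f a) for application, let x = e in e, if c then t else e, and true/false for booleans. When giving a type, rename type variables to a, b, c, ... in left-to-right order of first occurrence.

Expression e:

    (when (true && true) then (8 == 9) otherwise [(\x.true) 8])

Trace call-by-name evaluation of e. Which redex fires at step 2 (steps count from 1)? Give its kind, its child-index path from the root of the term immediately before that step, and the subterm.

Answer: if at root : (if true then (8 == 9) else ((\x.true) 8))

Working:
step 0: (if (true && true) then (8 == 9) else ((\x.true) 8))
step 1: [delta@0] (if true then (8 == 9) else ((\x.true) 8))
step 2: [if@root] (8 == 9)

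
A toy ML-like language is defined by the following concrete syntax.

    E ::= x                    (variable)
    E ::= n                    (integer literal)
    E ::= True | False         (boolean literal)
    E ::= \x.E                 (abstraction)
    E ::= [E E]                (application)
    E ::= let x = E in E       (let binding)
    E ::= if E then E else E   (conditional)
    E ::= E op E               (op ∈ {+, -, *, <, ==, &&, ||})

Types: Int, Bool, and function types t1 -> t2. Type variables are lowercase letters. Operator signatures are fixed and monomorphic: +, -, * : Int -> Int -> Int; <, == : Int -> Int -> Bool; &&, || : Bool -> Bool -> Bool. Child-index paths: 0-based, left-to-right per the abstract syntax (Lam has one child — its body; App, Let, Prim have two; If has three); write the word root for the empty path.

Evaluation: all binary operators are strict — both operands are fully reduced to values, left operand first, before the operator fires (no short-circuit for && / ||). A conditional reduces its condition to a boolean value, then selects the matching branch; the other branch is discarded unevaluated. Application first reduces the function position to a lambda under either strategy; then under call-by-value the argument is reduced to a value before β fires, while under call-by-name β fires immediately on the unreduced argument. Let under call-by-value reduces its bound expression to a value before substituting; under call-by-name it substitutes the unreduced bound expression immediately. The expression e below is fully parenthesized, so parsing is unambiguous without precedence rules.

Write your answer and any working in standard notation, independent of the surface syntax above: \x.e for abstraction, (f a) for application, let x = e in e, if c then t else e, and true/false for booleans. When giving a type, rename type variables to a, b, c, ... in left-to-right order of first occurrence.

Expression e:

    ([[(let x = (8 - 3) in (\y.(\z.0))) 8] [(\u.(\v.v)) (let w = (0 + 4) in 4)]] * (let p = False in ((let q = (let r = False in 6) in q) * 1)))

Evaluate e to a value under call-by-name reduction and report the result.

Answer: 0

Derivation:
step 0: ((((let x = (8 - 3) in (\y.(\z.0))) 8) ((\u.(\v.v)) (let w = (0 + 4) in 4))) * (let p = false in ((let q = (let r = false in 6) in q) * 1)))
step 1: [let@0.0.0] ((((\y.(\z.0)) 8) ((\u.(\v.v)) (let w = (0 + 4) in 4))) * (let p = false in ((let q = (let r = false in 6) in q) * 1)))
step 2: [beta@0.0] (((\z.0) ((\u.(\v.v)) (let w = (0 + 4) in 4))) * (let p = false in ((let q = (let r = false in 6) in q) * 1)))
step 3: [beta@0] (0 * (let p = false in ((let q = (let r = false in 6) in q) * 1)))
step 4: [let@1] (0 * ((let q = (let r = false in 6) in q) * 1))
step 5: [let@1.0] (0 * ((let r = false in 6) * 1))
step 6: [let@1.0] (0 * (6 * 1))
step 7: [delta@1] (0 * 6)
step 8: [delta@root] 0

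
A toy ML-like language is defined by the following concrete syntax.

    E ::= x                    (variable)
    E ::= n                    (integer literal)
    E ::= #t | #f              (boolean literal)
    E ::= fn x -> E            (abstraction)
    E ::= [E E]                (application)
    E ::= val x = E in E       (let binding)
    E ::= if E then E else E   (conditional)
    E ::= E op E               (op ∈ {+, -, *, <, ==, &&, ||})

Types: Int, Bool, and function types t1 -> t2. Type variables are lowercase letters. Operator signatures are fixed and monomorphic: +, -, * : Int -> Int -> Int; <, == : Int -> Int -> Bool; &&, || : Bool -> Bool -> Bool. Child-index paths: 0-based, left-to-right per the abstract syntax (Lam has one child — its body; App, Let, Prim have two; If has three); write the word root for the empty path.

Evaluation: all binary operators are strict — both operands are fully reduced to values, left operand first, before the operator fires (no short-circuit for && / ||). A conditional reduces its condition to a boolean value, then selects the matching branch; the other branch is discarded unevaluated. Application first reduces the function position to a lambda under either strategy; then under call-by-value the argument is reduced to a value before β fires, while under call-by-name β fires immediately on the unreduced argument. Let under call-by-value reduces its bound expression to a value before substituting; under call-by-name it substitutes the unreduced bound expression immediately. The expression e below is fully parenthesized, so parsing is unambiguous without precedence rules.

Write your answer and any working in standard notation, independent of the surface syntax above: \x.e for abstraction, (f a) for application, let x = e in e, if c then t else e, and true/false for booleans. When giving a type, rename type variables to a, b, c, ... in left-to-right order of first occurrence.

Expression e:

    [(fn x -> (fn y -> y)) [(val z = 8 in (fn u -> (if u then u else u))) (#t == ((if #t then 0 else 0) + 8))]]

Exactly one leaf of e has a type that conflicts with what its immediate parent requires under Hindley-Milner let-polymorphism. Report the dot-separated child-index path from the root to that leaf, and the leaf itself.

Derivation:
y : b
\y._ : b -> b
\x._ : a -> b -> b
let z : Int
u : c
  unify c ~ Bool
u : Bool
u : Bool
  unify Bool ~ Bool
\u._ : Bool -> Bool
  unify Bool ~ Int
  FAIL: mismatch Bool ~ Int

Answer: 1.1.0 : true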